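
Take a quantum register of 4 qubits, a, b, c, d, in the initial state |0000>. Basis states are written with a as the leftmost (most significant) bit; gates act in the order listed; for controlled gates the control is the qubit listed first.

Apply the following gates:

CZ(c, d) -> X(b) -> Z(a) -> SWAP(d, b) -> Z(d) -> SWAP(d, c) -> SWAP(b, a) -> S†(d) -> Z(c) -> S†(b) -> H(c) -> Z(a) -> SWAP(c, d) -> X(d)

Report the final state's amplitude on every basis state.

The final amplitudes are -sqrt(2)/2 on |0000>, sqrt(2)/2 on |0001>, and 0 on every other basis state.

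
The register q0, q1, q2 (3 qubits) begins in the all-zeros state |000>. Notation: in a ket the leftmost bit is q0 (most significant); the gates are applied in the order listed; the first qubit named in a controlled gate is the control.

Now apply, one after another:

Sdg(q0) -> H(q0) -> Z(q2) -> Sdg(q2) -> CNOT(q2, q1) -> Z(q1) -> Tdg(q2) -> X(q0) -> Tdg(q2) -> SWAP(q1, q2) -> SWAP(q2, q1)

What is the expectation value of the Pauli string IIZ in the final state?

The expectation value of IIZ is 1.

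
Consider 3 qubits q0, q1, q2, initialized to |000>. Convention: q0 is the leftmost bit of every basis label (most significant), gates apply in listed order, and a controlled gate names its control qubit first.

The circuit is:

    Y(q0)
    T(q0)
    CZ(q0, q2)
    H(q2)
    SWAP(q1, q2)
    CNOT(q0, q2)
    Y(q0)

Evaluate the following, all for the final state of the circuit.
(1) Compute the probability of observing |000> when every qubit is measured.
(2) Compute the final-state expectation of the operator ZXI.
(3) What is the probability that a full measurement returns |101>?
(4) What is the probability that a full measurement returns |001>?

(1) A full measurement returns |000> with probability 0.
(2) The expectation value of ZXI is 1.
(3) A full measurement returns |101> with probability 0.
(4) Outcome |001> occurs with probability 1/2.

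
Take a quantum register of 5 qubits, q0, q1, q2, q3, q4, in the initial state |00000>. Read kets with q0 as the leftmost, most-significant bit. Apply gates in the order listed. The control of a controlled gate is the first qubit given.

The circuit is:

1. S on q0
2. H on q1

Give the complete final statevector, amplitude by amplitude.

After the circuit, the state carries amplitude sqrt(2)/2 on |00000>, sqrt(2)/2 on |01000>, and 0 on every other basis state.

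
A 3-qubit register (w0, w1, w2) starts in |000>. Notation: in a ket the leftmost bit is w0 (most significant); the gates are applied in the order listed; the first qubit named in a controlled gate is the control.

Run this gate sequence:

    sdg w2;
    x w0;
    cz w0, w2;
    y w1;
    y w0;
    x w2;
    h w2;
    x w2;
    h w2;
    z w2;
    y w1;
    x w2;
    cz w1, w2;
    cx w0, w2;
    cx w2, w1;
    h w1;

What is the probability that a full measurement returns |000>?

Outcome |000> occurs with probability 1/2. Key observation: steps 7-10 multiply out to the identity, so the circuit reduces to the remaining gates.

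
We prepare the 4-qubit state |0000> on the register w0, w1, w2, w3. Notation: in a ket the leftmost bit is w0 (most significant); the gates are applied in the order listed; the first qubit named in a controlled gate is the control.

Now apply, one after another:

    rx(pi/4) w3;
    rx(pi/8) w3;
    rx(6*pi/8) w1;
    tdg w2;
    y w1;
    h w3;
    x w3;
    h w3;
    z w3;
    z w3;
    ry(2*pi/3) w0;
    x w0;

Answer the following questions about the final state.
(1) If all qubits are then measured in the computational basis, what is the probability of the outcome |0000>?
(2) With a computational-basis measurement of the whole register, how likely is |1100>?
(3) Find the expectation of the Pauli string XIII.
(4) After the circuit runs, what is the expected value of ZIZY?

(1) The probability of measuring |0000> is -3*sqrt(1/2 - sqrt(2)/4)*sqrt(sqrt(2)/4 + 1/2)*sin(pi/16)*cos(pi/16)/4 - 3*sqrt(2)*sqrt(1/2 - sqrt(2)/4)*sqrt(sqrt(2)/4 + 1/2)*sin(pi/16)*cos(pi/16)/8 + 3*sin(pi/16)**2/32 + 3*sqrt(2)*cos(pi/16)**2/16 + 9*cos(pi/16)**2/32. Key observation: steps 6-9 multiply out to the identity, so the circuit reduces to the remaining gates.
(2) Outcome |1100> occurs with probability -sqrt(1/2 - sqrt(2)/4)*sqrt(sqrt(2)/4 + 1/2)*sin(pi/16)*cos(pi/16)/4 - sqrt(2)*sin(pi/16)**2/16 + 3*sin(pi/16)**2/32 + sqrt(2)*sqrt(1/2 - sqrt(2)/4)*sqrt(sqrt(2)/4 + 1/2)*sin(pi/16)*cos(pi/16)/8 + cos(pi/16)**2/32.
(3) The observable XIII averages to sqrt(3)/2.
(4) The observable ZIZY averages to -sqrt(1/2 - sqrt(2)/4)*sqrt(sqrt(2)/4 + 1/2)*sin(pi/16)**2 + sqrt(2)*sin(pi/16)*cos(pi/16)/2 + sqrt(1/2 - sqrt(2)/4)*sqrt(sqrt(2)/4 + 1/2)*cos(pi/16)**2.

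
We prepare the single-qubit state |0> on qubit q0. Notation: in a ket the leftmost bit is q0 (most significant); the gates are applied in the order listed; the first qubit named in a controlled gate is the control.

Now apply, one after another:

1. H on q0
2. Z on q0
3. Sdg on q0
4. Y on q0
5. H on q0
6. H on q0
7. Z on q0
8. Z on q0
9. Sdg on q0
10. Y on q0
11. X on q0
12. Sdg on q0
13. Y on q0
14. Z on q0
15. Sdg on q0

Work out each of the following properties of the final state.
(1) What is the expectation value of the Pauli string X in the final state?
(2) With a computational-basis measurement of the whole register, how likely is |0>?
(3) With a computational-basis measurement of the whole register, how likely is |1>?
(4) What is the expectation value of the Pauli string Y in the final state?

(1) In the final state, X has expectation -1.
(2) The probability of measuring |0> is 1/2.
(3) A full measurement returns |1> with probability 1/2.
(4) The observable Y averages to 0.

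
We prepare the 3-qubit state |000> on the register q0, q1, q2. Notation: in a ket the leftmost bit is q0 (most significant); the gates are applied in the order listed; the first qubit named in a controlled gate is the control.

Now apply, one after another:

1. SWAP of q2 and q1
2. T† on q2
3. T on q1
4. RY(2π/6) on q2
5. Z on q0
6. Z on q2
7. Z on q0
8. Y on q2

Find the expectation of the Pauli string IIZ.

The observable IIZ averages to -1/2.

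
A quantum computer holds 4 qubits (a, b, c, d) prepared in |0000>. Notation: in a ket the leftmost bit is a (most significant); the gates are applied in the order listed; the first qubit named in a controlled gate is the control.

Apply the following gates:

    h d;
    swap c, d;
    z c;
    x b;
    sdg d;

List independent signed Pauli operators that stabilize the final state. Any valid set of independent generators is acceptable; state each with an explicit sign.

One valid set of independent stabilizer generators is -IIXI, +ZIII, -IZII, +IIIZ (any independent generating set of the same group is equally correct).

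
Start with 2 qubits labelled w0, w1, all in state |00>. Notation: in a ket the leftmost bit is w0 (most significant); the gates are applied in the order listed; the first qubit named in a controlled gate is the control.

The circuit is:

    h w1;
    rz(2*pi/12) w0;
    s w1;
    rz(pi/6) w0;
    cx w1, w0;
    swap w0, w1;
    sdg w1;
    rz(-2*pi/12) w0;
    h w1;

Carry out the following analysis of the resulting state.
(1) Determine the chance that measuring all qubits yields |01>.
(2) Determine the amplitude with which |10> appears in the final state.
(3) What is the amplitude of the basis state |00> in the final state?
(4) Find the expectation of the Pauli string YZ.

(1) The probability of measuring |01> is 1/4.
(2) The amplitude on |10> is -exp(3*I*pi/4)/2.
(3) |00> carries amplitude -exp(11*I*pi/12)/2 in the final state.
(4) The expectation value of YZ is -1/2.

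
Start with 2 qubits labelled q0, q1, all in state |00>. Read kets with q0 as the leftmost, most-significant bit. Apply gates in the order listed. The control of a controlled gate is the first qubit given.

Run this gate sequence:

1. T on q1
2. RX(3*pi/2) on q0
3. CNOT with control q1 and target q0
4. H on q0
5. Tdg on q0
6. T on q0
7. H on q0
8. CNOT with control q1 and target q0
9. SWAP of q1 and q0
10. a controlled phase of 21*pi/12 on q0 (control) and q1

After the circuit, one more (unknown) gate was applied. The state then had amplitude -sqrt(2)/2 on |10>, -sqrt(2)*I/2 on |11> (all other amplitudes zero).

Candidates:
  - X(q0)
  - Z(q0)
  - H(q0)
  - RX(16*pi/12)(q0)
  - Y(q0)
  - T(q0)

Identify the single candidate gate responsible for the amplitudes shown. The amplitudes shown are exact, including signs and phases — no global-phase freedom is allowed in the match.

The unique candidate consistent with the amplitudes is X(q0). Key observation: steps 3-8 multiply out to the identity, so the circuit reduces to the remaining gates.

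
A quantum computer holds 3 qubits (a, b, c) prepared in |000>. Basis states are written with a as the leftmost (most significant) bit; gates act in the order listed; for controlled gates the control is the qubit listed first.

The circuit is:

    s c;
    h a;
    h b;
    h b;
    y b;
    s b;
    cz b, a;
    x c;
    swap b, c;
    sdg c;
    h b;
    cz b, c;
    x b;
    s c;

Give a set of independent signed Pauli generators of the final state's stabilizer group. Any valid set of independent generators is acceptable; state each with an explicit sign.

The stabilizer group can be generated by -XII, +IXI, -IIZ, among other valid generating sets.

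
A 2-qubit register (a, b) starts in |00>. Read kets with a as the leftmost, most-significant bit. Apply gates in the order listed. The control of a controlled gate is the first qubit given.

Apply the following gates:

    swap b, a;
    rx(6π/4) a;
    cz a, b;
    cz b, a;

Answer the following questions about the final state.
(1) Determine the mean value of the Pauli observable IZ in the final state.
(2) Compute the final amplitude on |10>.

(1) In the final state, IZ has expectation 1.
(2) The amplitude on |10> is -sqrt(2)*I/2.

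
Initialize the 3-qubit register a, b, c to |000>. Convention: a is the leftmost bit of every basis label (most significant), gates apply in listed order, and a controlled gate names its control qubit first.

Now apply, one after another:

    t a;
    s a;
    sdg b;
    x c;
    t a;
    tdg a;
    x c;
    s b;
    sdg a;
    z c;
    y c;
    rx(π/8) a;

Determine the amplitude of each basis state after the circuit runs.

After the circuit, the state carries amplitude I*cos(pi/16) on |001>, sin(pi/16) on |101>, and 0 on every other basis state. Key observation: gates 2-9 undo each other exactly, leaving only the rest of the circuit to track.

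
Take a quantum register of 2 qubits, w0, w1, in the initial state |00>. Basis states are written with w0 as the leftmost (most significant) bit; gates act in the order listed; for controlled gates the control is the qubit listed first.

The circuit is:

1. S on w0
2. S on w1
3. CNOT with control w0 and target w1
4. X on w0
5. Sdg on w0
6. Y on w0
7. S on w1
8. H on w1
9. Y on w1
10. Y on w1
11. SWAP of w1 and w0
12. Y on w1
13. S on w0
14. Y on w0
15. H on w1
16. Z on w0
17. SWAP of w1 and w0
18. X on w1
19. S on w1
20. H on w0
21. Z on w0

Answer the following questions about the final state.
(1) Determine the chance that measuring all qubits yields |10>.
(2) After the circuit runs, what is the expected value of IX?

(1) A full measurement returns |10> with probability 1/2.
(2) In the final state, IX has expectation -1.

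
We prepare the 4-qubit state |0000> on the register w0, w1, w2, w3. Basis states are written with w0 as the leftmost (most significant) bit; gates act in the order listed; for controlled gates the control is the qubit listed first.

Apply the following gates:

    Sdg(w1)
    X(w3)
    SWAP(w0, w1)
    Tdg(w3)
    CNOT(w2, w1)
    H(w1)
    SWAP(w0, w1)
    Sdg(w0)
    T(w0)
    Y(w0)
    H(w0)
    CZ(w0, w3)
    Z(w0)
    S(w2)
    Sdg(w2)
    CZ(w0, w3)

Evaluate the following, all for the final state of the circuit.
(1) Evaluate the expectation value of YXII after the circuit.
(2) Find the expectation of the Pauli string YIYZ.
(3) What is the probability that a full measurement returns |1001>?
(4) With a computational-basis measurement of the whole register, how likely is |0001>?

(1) The expectation value of YXII is 0. Key observation: gates 14-15 undo each other exactly, leaving only the rest of the circuit to track.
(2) In the final state, YIYZ has expectation 0.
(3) A full measurement returns |1001> with probability sqrt(2)/4 + 1/2.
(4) Outcome |0001> occurs with probability 1/2 - sqrt(2)/4.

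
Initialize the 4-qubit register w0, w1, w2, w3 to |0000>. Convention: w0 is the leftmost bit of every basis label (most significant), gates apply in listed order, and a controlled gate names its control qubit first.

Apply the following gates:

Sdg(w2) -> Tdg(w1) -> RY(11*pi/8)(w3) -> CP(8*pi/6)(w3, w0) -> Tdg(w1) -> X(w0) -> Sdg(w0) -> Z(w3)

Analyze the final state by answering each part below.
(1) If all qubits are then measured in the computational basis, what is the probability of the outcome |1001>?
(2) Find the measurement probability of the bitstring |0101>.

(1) Outcome |1001> occurs with probability sin(5*pi/16)**2.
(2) Outcome |0101> occurs with probability 0.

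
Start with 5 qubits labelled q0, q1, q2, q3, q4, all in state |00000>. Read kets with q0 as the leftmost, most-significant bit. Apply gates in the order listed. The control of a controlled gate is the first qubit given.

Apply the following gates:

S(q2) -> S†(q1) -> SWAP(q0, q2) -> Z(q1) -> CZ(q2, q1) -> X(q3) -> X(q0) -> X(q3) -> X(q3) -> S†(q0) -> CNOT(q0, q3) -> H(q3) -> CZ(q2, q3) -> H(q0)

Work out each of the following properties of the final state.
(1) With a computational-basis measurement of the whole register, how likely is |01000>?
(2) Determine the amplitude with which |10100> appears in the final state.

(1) Outcome |01000> occurs with probability 0. Key observation: gates 8-9 undo each other exactly, leaving only the rest of the circuit to track.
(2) The amplitude on |10100> is 0.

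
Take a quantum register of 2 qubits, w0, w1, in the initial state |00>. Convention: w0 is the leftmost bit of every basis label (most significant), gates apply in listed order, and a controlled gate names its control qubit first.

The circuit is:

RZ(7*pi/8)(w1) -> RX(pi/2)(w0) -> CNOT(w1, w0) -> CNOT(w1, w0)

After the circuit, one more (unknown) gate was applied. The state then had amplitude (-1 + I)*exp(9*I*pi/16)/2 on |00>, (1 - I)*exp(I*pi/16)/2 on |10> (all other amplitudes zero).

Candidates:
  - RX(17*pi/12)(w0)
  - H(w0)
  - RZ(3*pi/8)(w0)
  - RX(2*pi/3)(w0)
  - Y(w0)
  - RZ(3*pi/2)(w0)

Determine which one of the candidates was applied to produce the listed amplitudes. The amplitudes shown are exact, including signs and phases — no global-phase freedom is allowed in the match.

The unique candidate consistent with the amplitudes is H(w0).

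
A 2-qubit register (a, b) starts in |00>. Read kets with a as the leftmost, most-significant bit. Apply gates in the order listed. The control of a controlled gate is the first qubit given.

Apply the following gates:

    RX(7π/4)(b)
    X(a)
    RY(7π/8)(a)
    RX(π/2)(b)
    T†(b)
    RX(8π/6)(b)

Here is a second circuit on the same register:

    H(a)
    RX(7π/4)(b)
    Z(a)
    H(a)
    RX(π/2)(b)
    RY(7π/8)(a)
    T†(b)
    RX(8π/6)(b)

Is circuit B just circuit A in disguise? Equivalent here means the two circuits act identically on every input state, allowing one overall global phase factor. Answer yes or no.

Yes, they are equivalent — the unitaries differ by at most a global phase.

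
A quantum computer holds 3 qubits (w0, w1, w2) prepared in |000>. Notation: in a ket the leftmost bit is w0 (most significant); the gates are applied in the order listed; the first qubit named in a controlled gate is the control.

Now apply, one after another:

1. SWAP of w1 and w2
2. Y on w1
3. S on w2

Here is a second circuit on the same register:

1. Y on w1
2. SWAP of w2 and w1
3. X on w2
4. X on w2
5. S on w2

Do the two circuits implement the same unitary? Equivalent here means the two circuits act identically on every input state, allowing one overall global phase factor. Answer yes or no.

No: there is an input state on which the two circuits produce genuinely different outputs (not merely differing by a phase).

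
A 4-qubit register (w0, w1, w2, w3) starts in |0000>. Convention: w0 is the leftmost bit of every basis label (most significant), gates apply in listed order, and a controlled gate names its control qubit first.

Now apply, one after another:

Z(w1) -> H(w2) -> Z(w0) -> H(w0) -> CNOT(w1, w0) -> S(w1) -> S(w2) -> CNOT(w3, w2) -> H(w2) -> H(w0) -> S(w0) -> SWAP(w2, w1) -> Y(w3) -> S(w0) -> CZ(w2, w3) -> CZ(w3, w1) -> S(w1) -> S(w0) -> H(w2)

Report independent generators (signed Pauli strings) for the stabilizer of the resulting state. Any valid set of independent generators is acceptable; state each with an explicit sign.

The stabilizer group can be generated by -IXII, +IIXI, +ZIII, -IIIZ, among other valid generating sets.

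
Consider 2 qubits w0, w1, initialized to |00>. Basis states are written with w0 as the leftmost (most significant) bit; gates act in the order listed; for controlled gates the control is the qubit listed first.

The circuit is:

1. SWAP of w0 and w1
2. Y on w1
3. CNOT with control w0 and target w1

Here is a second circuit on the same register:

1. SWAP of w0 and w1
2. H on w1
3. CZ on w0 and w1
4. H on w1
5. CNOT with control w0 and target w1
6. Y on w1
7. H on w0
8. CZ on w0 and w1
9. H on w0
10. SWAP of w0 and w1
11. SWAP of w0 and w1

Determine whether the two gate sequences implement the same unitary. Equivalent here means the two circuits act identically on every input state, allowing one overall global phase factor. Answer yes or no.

No — the two circuits implement different unitaries, even allowing a global phase.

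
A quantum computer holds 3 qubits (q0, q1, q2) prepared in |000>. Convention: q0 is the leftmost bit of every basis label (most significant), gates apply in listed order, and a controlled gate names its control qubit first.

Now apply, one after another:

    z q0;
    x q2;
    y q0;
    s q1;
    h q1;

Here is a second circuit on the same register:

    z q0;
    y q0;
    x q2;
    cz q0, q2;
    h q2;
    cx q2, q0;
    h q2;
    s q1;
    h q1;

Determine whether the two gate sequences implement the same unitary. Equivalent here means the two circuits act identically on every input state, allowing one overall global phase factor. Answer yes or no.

No: there is an input state on which the two circuits produce genuinely different outputs (not merely differing by a phase).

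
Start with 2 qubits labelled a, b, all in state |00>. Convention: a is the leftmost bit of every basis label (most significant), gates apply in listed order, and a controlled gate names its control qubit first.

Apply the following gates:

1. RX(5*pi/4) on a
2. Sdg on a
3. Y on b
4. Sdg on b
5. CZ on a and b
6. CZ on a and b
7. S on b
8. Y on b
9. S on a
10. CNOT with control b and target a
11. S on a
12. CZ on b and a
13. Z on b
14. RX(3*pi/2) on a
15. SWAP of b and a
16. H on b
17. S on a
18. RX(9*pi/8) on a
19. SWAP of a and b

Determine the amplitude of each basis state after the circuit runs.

After the circuit, the state carries amplitude I*(1 - I)*(-sqrt(2 - sqrt(2)) + sqrt(sqrt(2) + 2))*sin(pi/16)/4 on |00>, (1 - I)*(-sqrt(sqrt(2) + 2) + sqrt(2 - sqrt(2)))*cos(pi/16)/4 on |01>, -(1 - I)*(sqrt(2 - sqrt(2)) + sqrt(sqrt(2) + 2))*sin(pi/16)/4 on |10>, -I*(1 - I)*(sqrt(2 - sqrt(2)) + sqrt(sqrt(2) + 2))*cos(pi/16)/4 on |11>. Key observation: gates 2-9 undo each other exactly, leaving only the rest of the circuit to track.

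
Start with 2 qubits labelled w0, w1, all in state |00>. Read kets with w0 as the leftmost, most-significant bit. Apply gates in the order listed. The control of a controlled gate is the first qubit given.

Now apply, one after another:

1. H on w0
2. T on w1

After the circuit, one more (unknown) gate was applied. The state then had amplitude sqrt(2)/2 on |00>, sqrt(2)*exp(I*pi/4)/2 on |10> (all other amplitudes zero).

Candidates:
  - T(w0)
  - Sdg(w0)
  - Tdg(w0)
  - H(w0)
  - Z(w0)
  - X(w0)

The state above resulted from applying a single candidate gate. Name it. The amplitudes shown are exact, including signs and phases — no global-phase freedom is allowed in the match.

The applied gate was T(w0).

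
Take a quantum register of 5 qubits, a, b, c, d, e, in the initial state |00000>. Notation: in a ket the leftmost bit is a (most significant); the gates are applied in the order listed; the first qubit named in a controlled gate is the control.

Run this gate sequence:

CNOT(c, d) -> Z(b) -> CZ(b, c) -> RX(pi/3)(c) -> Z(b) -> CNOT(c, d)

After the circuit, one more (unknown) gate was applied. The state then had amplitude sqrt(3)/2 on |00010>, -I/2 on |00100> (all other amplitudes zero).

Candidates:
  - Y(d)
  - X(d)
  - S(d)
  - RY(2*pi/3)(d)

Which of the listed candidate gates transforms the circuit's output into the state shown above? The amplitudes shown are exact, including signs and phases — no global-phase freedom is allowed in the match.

The applied gate was X(d).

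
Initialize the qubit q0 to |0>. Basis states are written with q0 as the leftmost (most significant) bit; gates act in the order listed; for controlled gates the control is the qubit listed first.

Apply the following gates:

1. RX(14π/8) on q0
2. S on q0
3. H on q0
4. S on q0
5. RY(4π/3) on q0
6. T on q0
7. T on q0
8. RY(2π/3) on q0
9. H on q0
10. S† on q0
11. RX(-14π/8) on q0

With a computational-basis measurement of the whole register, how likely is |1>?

Outcome |1> occurs with probability sqrt(3)/16 + 5/16.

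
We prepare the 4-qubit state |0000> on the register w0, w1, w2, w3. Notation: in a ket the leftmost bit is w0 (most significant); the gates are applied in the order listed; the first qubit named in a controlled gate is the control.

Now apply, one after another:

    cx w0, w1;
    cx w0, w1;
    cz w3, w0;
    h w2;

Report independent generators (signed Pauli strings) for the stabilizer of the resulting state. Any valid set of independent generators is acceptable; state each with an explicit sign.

The final state is stabilized by the group generated by +IIXI, +ZIII, +IZII, +IIIZ; other independent generating sets are equally valid. Key observation: gates 1-2 undo each other exactly, leaving only the rest of the circuit to track.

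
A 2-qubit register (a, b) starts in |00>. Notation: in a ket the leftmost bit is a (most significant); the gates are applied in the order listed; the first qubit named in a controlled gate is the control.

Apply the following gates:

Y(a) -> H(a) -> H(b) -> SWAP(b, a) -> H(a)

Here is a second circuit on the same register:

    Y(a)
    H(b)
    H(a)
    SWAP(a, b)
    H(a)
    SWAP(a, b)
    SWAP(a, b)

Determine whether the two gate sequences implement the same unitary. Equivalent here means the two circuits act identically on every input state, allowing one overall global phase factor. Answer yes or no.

Yes, they are equivalent — the unitaries differ by at most a global phase.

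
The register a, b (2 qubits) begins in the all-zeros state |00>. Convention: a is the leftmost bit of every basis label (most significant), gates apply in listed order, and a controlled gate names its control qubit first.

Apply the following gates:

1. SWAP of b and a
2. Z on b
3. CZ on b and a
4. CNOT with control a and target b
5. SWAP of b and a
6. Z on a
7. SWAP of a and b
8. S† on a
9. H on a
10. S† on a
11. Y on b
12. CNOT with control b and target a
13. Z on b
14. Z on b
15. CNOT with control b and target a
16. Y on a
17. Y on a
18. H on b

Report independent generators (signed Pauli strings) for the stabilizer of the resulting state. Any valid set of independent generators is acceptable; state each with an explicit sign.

The stabilizer group can be generated by -YI, -IX, among other valid generating sets.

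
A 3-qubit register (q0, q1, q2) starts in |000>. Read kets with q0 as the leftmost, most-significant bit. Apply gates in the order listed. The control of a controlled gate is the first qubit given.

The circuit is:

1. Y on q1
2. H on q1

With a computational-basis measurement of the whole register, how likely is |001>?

A full measurement returns |001> with probability 0.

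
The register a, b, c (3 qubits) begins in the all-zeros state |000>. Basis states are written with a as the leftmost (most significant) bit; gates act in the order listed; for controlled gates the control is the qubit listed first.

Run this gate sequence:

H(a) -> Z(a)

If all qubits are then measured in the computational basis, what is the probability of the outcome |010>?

A full measurement returns |010> with probability 0.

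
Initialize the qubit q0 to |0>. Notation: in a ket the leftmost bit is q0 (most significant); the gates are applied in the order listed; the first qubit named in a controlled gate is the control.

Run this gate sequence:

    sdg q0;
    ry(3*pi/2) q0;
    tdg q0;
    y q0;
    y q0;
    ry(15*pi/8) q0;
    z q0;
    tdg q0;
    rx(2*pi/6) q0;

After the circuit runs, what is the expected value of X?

In the final state, X has expectation -1/2 + sqrt(sqrt(2) + 2)/4.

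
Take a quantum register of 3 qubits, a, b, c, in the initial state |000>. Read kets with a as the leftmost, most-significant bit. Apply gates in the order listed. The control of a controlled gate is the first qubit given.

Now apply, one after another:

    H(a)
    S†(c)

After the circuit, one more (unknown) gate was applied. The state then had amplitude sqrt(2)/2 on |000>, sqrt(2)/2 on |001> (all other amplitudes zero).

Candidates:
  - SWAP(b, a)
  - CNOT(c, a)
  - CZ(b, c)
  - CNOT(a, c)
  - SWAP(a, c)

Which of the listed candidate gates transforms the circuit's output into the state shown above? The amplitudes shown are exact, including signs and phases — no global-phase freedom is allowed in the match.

The applied gate was SWAP(a, c).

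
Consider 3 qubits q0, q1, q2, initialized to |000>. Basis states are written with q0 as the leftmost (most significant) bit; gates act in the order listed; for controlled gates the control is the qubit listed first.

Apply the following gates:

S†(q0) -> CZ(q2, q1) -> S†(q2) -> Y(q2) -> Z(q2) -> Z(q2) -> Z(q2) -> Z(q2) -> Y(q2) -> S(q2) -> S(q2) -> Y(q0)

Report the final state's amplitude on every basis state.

The resulting statevector has amplitude I on |100>, and 0 on every other basis state. Key observation: gates 3-10 undo each other exactly, leaving only the rest of the circuit to track.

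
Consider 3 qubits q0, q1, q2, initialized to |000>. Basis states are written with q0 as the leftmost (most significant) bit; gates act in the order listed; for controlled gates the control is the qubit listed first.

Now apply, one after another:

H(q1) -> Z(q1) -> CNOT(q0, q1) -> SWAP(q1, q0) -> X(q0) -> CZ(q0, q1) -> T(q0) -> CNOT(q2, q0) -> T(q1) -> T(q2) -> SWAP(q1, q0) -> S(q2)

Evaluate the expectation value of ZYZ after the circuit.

The observable ZYZ averages to -sqrt(2)/2.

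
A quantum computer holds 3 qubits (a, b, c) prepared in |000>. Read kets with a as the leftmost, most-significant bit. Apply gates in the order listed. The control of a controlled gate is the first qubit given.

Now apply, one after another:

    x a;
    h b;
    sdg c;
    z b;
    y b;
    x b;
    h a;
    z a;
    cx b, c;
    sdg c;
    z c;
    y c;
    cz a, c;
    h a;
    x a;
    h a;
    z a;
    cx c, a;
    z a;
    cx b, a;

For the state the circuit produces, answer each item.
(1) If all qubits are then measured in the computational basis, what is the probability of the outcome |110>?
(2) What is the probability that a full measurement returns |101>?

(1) Outcome |110> occurs with probability 1/4. Key observation: gates 14-17 undo each other exactly, leaving only the rest of the circuit to track.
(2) Outcome |101> occurs with probability 1/4.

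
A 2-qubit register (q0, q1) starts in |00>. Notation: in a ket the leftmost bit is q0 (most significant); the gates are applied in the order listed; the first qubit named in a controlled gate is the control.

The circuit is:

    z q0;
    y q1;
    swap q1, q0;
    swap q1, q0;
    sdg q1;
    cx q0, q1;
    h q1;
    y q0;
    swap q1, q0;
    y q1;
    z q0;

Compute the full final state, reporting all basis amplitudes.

The resulting statevector has amplitude sqrt(2)/2 on |00>, 0 on |01>, sqrt(2)/2 on |10>, 0 on |11>.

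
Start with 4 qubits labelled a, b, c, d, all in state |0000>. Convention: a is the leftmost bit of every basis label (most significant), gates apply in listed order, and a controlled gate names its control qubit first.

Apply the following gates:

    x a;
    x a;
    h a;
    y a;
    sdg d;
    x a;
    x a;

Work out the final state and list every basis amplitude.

After the circuit, the state carries amplitude -sqrt(2)*I/2 on |0000>, sqrt(2)*I/2 on |1000>, and 0 on every other basis state.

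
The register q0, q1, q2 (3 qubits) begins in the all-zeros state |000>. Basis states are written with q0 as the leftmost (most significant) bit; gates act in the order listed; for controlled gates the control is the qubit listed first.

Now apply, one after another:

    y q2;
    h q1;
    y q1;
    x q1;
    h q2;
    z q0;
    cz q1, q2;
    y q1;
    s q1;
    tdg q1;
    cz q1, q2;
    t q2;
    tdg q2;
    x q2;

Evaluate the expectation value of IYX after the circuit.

The observable IYX averages to sqrt(2)/2.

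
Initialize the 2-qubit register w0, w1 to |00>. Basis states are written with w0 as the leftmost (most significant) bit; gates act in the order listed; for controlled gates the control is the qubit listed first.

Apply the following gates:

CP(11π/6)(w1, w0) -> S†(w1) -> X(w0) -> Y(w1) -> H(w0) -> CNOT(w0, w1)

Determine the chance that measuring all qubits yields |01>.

Outcome |01> occurs with probability 1/2.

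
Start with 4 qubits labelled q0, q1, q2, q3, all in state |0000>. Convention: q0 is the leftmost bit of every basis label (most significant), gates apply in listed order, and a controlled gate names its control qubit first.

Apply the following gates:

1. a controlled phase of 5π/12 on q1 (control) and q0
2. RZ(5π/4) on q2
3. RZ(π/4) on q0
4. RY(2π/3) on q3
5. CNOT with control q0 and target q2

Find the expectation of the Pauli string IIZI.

The expectation value of IIZI is 1.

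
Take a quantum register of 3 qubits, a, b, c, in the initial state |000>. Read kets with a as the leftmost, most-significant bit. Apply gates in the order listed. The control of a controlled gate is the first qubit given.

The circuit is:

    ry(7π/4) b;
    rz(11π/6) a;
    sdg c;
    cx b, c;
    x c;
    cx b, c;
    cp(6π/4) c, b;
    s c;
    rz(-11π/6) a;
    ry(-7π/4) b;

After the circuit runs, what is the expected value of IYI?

The expectation value of IYI is sqrt(2)/2.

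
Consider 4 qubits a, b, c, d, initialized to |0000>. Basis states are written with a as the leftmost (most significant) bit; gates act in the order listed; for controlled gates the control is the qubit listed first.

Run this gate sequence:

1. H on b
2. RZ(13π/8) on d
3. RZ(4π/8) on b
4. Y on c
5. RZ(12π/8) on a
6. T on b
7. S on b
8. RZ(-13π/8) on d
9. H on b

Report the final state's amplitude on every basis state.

After the circuit, the state carries amplitude -I/2 + exp(3*I*pi/4)/2 on |0010>, -I/2 - exp(3*I*pi/4)/2 on |0110>, and 0 on every other basis state.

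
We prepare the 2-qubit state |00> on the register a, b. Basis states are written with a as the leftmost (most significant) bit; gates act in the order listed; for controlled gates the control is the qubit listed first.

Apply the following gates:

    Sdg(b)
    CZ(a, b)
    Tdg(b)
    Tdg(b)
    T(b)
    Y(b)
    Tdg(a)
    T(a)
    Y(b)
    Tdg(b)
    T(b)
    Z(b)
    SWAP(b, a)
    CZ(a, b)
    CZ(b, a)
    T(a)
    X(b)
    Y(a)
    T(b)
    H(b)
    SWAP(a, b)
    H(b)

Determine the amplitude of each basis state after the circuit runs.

The resulting statevector has amplitude exp(3*I*pi/4)/2 on |00>, -exp(3*I*pi/4)/2 on |01>, -exp(3*I*pi/4)/2 on |10>, exp(3*I*pi/4)/2 on |11>. Key observation: gates 4-11 undo each other exactly, leaving only the rest of the circuit to track.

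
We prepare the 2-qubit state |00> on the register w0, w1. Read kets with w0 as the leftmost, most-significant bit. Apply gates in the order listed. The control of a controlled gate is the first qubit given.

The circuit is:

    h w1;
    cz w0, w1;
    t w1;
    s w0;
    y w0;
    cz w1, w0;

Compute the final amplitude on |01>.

|01> carries amplitude 0 in the final state.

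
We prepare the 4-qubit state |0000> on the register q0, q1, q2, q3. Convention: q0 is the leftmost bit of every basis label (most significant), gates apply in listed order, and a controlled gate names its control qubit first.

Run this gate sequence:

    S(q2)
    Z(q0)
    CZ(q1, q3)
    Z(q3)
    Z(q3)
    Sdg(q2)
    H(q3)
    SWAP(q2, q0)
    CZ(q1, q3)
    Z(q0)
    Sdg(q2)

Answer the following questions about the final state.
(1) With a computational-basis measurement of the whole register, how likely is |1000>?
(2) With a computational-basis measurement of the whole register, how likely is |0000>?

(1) A full measurement returns |1000> with probability 0.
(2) A full measurement returns |0000> with probability 1/2.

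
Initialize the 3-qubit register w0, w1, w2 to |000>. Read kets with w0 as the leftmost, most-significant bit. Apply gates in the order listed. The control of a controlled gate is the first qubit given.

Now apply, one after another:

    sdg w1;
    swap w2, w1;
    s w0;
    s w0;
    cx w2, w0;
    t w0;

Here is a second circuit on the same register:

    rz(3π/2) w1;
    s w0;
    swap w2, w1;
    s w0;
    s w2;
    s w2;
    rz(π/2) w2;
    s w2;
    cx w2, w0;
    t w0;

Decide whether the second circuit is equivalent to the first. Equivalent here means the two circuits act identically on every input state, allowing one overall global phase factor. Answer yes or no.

Yes: on every input state the two circuits agree up to one overall phase factor.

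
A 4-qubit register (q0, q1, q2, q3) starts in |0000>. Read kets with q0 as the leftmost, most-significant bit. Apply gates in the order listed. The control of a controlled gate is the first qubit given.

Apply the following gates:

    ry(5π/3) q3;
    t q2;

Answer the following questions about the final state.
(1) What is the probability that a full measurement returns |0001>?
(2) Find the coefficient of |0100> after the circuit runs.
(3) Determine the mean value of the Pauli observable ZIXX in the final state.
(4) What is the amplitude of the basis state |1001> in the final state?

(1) A full measurement returns |0001> with probability 1/4.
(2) |0100> carries amplitude 0 in the final state.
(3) The expectation value of ZIXX is 0.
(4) |1001> carries amplitude 0 in the final state.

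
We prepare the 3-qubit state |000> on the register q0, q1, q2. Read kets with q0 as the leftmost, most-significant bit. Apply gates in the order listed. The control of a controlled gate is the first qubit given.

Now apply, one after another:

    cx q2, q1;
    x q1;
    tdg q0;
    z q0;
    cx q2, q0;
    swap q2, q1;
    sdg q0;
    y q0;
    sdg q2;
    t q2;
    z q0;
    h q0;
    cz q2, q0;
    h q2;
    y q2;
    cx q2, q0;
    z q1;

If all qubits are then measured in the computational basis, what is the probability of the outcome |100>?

Outcome |100> occurs with probability 1/4.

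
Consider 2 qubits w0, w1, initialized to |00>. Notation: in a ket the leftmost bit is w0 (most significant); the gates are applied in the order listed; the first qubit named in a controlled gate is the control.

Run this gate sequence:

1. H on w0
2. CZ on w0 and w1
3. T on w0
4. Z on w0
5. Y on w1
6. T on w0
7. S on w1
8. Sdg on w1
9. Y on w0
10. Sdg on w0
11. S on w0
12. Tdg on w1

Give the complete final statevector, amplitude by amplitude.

After the circuit, the state carries amplitude 0 on |00>, -sqrt(2)*exp(I*pi/4)/2 on |01>, 0 on |10>, sqrt(2)*exp(3*I*pi/4)/2 on |11>.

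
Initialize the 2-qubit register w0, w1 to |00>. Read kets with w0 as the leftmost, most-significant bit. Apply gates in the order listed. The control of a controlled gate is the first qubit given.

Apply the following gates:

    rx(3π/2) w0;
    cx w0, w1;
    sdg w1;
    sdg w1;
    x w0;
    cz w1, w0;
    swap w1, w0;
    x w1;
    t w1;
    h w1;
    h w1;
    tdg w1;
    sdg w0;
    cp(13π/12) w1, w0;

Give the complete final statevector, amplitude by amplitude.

The final amplitudes are -sqrt(2)/2 on |00>, 0 on |01>, 0 on |10>, -sqrt(2)*exp(I*pi/12)/2 on |11>. Key observation: gates 9-12 undo each other exactly, leaving only the rest of the circuit to track.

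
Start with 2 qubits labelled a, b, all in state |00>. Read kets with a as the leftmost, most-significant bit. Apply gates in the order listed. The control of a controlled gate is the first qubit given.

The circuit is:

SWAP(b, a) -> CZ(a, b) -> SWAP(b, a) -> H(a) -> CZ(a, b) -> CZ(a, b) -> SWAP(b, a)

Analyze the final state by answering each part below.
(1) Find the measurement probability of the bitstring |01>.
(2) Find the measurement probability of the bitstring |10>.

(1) A full measurement returns |01> with probability 1/2.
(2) The probability of measuring |10> is 0.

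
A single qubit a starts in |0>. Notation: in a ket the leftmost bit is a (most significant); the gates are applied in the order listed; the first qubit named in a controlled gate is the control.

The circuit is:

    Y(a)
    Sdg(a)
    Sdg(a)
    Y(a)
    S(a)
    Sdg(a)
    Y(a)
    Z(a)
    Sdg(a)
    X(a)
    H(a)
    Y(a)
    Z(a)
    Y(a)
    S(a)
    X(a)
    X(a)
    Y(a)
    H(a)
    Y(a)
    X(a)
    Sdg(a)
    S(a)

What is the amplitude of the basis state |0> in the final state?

The amplitude on |0> is 1/2 + I/2.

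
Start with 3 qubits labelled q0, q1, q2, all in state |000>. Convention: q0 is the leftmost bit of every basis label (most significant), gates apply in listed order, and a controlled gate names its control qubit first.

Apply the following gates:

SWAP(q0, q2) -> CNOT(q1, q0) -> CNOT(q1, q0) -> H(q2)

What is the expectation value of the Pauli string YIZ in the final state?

The expectation value of YIZ is 0. Key observation: gates 2-3 undo each other exactly, leaving only the rest of the circuit to track.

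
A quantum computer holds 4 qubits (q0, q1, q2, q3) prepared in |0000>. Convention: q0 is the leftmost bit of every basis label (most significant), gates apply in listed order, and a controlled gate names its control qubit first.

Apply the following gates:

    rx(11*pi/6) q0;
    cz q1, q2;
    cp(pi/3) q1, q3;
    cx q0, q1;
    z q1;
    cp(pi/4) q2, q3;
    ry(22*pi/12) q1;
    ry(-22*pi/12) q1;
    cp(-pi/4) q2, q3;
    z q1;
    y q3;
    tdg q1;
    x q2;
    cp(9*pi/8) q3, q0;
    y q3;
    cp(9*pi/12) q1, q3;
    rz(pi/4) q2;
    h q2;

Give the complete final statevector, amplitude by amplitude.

The resulting statevector has amplitude (-sqrt(3) - 1)*exp(I*pi/8)/4 on |0000>, exp(I*pi/8)/4 + sqrt(3)*exp(I*pi/8)/4 on |0010>, I*(-1 + sqrt(3))/4 on |1100>, I*(1 - sqrt(3))/4 on |1110>, and 0 on every other basis state. Key observation: steps 5-10 multiply out to the identity, so the circuit reduces to the remaining gates.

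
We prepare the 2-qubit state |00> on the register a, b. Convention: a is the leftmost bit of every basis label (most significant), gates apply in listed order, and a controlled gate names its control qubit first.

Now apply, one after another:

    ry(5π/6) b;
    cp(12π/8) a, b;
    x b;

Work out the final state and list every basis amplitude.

The resulting statevector has amplitude sqrt(2)/4 + sqrt(6)/4 on |00>, -sqrt(2)/4 + sqrt(6)/4 on |01>, 0 on |10>, 0 on |11>.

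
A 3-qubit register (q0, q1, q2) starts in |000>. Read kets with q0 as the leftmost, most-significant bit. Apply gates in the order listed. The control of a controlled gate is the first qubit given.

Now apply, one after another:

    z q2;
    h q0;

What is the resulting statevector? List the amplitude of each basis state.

After the circuit, the state carries amplitude sqrt(2)/2 on |000>, sqrt(2)/2 on |100>, and 0 on every other basis state.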